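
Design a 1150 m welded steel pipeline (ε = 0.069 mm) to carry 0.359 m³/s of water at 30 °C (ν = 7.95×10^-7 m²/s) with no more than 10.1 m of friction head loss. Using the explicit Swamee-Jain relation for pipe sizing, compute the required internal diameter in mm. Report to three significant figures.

Swamee-Jain (Type III): D = 0.66·[ε^1.25·(LQ²/(gh_f))^4.75 + ν·Q^9.4·(L/(gh_f))^5.2]^0.04
LQ²/(gh_f) = 1.496; L/(gh_f) = 11.61
Term 1 = ε^1.25·(…)^4.75 = 4.26×10^-5; Term 2 = ν·Q^9.4·(…)^5.2 = 1.80×10^-5
D = 0.66·(4.26×10^-5 + 1.80×10^-5)^0.04 = 0.4475 m = 448 mm
Check: V = 2.28 m/s, Re = 1.28×10^6, f = 0.01402, h_f = 9.56 m ≈ 10.1 m ✓

D ≈ 448 mm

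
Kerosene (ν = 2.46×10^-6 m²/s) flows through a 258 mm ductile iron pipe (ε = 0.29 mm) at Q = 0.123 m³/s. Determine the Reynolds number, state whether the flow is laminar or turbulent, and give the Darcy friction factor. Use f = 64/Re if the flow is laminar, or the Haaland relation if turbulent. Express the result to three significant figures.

V = 4Q/(πD²) = 2.353 m/s
Re = VD/ν = 2.353·0.258/2.46×10^-6 = 2.47×10^5
Re > 4000 → turbulent; ε/D = 0.00112
Haaland: f = 0.02119

Re ≈ 2.47×10^5; turbulent; f ≈ 0.0212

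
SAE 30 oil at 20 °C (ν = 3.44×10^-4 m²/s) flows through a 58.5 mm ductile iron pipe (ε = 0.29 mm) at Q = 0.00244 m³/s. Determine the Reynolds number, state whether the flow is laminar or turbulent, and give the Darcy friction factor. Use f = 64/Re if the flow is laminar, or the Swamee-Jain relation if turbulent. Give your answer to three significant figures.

V = 4Q/(πD²) = 0.9078 m/s
Re = VD/ν = 0.9078·0.0585/3.44×10^-4 = 154
Re < 2300 → laminar → f = 64/Re = 0.4146

Re ≈ 154; laminar; f = 64/Re ≈ 0.415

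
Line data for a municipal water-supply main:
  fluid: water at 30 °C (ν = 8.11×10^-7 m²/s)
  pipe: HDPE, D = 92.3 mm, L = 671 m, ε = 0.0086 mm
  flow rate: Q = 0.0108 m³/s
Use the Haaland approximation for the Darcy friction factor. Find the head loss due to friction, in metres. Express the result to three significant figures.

V = 4Q/(πD²) = 4·0.0108/(π·0.0923²) = 1.614 m/s
Re = VD/ν = 1.614·0.0923/8.11×10^-7 = 1.84×10^5 → turbulent
ε/D = 0.0086/92.3 = 9.32×10^-5
Haaland: f = 0.01637
h_f = f(L/D)V²/(2g) = 0.01637·(671/0.0923)·1.614²/(2·9.81) = 15.80 m

h_f ≈ 15.8 m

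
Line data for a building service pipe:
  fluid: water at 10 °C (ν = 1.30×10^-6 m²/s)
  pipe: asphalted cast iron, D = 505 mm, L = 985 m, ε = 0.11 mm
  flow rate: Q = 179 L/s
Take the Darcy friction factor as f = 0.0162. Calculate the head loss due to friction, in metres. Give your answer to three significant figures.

h_f ≈ 1.29 m

V = 4Q/(πD²) = 4·0.179/(π·0.505²) = 0.8937 m/s
h_f = f(L/D)V²/(2g) = 0.01620·(985/0.505)·0.8937²/(2·9.81) = 1.286 m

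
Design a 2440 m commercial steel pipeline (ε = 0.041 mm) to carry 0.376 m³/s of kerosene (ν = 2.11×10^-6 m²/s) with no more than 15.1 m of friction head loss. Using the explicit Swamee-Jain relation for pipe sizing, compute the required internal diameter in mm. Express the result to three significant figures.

Swamee-Jain (Type III): D = 0.66·[ε^1.25·(LQ²/(gh_f))^4.75 + ν·Q^9.4·(L/(gh_f))^5.2]^0.04
LQ²/(gh_f) = 2.329; L/(gh_f) = 16.47
Term 1 = ε^1.25·(…)^4.75 = 1.82×10^-4; Term 2 = ν·Q^9.4·(…)^5.2 = 4.55×10^-4
D = 0.66·(1.82×10^-4 + 4.55×10^-4)^0.04 = 0.4917 m = 492 mm
Check: V = 1.98 m/s, Re = 4.61×10^5, f = 0.01441, h_f = 14.3 m ≈ 15.1 m ✓

D ≈ 492 mm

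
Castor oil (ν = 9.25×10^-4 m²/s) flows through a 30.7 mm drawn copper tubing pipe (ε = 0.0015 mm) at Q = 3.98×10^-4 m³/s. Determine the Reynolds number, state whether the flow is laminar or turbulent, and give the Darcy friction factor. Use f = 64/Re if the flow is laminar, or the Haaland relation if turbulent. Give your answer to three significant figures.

V = 4Q/(πD²) = 0.5377 m/s
Re = VD/ν = 0.5377·0.0307/9.25×10^-4 = 17.8
Re < 2300 → laminar → f = 64/Re = 3.586

Re ≈ 17.8; laminar; f = 64/Re ≈ 3.59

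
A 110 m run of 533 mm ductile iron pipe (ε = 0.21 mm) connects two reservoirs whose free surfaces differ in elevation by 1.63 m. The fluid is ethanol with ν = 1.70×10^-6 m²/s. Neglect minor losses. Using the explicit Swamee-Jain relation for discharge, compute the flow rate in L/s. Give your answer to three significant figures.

Q ≈ 685 L/s

Swamee-Jain (Type II): Q = -0.965·√(gD⁵h_f/L)·ln[ε/(3.7D) + √(3.17ν²L/(gD³h_f))]
√(gD⁵h_f/L) = √(9.81·0.533⁵·1.63/110) = 0.07908
ε/(3.7D) = 1.06×10^-4; √(3.17ν²L/(gD³h_f)) = 2.04×10^-5
Q = -0.965·0.07908·ln(1.269×10^-4) = 0.6847 m³/s
Check: V = 3.07 m/s, Re = 9.62×10^5, f = 0.01656, h_f = 1.64 m ≈ 1.63 m ✓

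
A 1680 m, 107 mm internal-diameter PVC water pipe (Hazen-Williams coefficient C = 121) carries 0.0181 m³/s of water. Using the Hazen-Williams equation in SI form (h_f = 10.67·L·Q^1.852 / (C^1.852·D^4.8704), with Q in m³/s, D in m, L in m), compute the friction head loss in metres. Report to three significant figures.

h_f ≈ 78.8 m

h_f = 10.67·1680·0.0181^1.852 / (121^1.852·0.107^4.8704) = 78.83 m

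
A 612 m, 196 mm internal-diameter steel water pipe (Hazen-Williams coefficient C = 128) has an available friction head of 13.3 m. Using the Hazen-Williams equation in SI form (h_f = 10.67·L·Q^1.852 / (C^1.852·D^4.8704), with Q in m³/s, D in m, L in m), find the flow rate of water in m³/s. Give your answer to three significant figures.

Rearranging: Q = [h_f·C^1.852·D^4.8704 / (10.67·L)]^(1/1.852)
Q = [13.3·128^1.852·0.196^4.8704 / (10.67·612)]^0.540 = 0.06208 m³/s

Q ≈ 0.0621 m³/s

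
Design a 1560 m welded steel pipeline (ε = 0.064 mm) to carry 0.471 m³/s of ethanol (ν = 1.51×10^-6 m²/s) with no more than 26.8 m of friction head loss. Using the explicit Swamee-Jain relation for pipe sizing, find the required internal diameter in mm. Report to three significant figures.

Swamee-Jain (Type III): D = 0.66·[ε^1.25·(LQ²/(gh_f))^4.75 + ν·Q^9.4·(L/(gh_f))^5.2]^0.04
LQ²/(gh_f) = 1.316; L/(gh_f) = 5.934
Term 1 = ε^1.25·(…)^4.75 = 2.11×10^-5; Term 2 = ν·Q^9.4·(…)^5.2 = 1.34×10^-5
D = 0.66·(2.11×10^-5 + 1.34×10^-5)^0.04 = 0.4376 m = 438 mm
Check: V = 3.13 m/s, Re = 9.08×10^5, f = 0.01424, h_f = 25.4 m ≈ 26.8 m ✓

D ≈ 438 mm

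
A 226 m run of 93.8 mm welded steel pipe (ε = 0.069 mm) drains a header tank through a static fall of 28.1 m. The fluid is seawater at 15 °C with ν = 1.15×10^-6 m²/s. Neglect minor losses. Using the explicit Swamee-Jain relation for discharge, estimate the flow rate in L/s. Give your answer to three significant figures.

Q ≈ 23.7 L/s

Swamee-Jain (Type II): Q = -0.965·√(gD⁵h_f/L)·ln[ε/(3.7D) + √(3.17ν²L/(gD³h_f))]
√(gD⁵h_f/L) = √(9.81·0.0938⁵·28.1/226) = 0.002976
ε/(3.7D) = 1.99×10^-4; √(3.17ν²L/(gD³h_f)) = 6.45×10^-5
Q = -0.965·0.002976·ln(2.633×10^-4) = 0.02367 m³/s
Check: V = 3.43 m/s, Re = 2.79×10^5, f = 0.01965, h_f = 28.3 m ≈ 28.1 m ✓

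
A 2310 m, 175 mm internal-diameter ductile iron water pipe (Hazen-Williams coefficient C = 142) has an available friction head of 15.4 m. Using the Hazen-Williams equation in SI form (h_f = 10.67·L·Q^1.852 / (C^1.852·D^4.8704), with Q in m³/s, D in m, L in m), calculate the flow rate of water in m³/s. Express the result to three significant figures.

Q ≈ 0.0270 m³/s

Rearranging: Q = [h_f·C^1.852·D^4.8704 / (10.67·L)]^(1/1.852)
Q = [15.4·142^1.852·0.175^4.8704 / (10.67·2310)]^0.540 = 0.02701 m³/s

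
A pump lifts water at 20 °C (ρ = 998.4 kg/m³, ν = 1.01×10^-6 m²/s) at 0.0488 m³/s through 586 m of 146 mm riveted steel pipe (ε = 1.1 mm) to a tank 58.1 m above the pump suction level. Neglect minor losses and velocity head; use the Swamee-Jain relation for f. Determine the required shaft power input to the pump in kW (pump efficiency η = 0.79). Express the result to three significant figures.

P_shaft ≈ 71.7 kW

V = 4Q/(πD²) = 2.915 m/s; Re = 4.21×10^5; ε/D = 0.00753; f = 0.03479
h_f = f(L/D)V²/2g = 60.47 m
Total head H = z + h_f = 58.1 + 60.47 = 118.6 m
P_hyd = ρgQH = 998.4·9.81·0.0488·118.6 = 56.67 kW
P_shaft = P_hyd/η = 56.67/0.79 = 71.74 kW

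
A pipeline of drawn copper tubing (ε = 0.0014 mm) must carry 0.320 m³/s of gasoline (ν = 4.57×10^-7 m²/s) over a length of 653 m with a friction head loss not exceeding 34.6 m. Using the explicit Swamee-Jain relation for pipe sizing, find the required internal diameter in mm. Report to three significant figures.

D ≈ 276 mm

Swamee-Jain (Type III): D = 0.66·[ε^1.25·(LQ²/(gh_f))^4.75 + ν·Q^9.4·(L/(gh_f))^5.2]^0.04
LQ²/(gh_f) = 0.1970; L/(gh_f) = 1.924
Term 1 = ε^1.25·(…)^4.75 = 2.14×10^-11; Term 2 = ν·Q^9.4·(…)^5.2 = 3.06×10^-10
D = 0.66·(2.14×10^-11 + 3.06×10^-10)^0.04 = 0.2755 m = 276 mm
Check: V = 5.37 m/s, Re = 3.24×10^6, f = 0.009878, h_f = 34.4 m ≈ 34.6 m ✓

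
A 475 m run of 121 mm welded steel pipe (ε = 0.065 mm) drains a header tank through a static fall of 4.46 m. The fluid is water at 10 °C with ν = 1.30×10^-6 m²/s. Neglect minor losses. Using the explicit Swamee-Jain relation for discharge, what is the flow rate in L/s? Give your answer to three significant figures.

Swamee-Jain (Type II): Q = -0.965·√(gD⁵h_f/L)·ln[ε/(3.7D) + √(3.17ν²L/(gD³h_f))]
√(gD⁵h_f/L) = √(9.81·0.121⁵·4.46/475) = 0.001546
ε/(3.7D) = 1.45×10^-4; √(3.17ν²L/(gD³h_f)) = 1.81×10^-4
Q = -0.965·0.001546·ln(3.264×10^-4) = 0.01197 m³/s
Check: V = 1.04 m/s, Re = 9.69×10^4, f = 0.02066, h_f = 4.48 m ≈ 4.46 m ✓

Q ≈ 12.0 L/s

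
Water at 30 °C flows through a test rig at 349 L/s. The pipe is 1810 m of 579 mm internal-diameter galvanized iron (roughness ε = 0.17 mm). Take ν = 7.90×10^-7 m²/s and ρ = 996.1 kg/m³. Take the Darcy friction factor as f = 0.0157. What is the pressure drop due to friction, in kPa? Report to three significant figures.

V = 4Q/(πD²) = 4·0.349/(π·0.579²) = 1.325 m/s
h_f = f(L/D)V²/(2g) = 0.01570·(1810/0.579)·1.325²/(2·9.81) = 4.395 m
Δp = ρg·h_f = 996.1·9.81·4.395 = 42.95 kPa

Δp ≈ 42.9 kPa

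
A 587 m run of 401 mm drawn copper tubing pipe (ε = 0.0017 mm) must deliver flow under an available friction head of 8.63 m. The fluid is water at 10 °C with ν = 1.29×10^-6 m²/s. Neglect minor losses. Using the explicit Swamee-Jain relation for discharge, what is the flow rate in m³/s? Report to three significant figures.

Q ≈ 0.395 m³/s

Swamee-Jain (Type II): Q = -0.965·√(gD⁵h_f/L)·ln[ε/(3.7D) + √(3.17ν²L/(gD³h_f))]
√(gD⁵h_f/L) = √(9.81·0.401⁵·8.63/587) = 0.03867
ε/(3.7D) = 1.15×10^-6; √(3.17ν²L/(gD³h_f)) = 2.38×10^-5
Q = -0.965·0.03867·ln(2.496×10^-5) = 0.3955 m³/s
Check: V = 3.13 m/s, Re = 9.73×10^5, f = 0.01176, h_f = 8.61 m ≈ 8.63 m ✓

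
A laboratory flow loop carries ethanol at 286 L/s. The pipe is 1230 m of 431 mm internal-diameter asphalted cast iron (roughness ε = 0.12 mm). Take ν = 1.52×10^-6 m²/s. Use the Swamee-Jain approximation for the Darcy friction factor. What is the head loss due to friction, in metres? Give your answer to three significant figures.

V = 4Q/(πD²) = 4·0.286/(π·0.431²) = 1.960 m/s
Re = VD/ν = 1.960·0.431/1.52×10^-6 = 5.56×10^5 → turbulent
ε/D = 0.12/431 = 2.78×10^-4
Swamee-Jain: f = 0.01608
h_f = f(L/D)V²/(2g) = 0.01608·(1230/0.431)·1.960²/(2·9.81) = 8.988 m

h_f ≈ 8.99 m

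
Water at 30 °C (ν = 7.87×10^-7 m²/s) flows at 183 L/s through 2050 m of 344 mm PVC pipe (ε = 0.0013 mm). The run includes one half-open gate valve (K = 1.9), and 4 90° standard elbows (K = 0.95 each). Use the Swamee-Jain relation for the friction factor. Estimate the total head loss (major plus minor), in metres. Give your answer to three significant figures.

V = 4Q/(πD²) = 1.969 m/s; V²/2g = 0.1976 m
Re = 8.61×10^5, ε/D = 3.78×10^-6 → f = 0.01199 (Swamee-Jain)
Major: h_f = f(L/D)·V²/2g = 0.01199·5959·0.1976 = 14.12 m
Minor: ΣK = 5.70; h_m = ΣK·V²/2g = 1.126 m
Total H_L = 14.12 + 1.126 = 15.25 m

H_L ≈ 15.2 m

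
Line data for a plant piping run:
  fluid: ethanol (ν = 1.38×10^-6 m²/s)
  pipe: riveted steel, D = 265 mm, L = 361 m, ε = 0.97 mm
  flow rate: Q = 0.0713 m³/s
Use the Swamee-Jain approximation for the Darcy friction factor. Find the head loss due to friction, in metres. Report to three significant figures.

V = 4Q/(πD²) = 4·0.0713/(π·0.265²) = 1.293 m/s
Re = VD/ν = 1.293·0.265/1.38×10^-6 = 2.48×10^5 → turbulent
ε/D = 0.97/265 = 0.00366
Swamee-Jain: f = 0.02833
h_f = f(L/D)V²/(2g) = 0.02833·(361/0.265)·1.293²/(2·9.81) = 3.287 m

h_f ≈ 3.29 m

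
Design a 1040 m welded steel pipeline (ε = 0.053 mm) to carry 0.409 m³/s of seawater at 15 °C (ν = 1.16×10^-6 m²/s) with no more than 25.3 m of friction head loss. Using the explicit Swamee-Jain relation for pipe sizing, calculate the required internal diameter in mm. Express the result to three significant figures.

D ≈ 384 mm

Swamee-Jain (Type III): D = 0.66·[ε^1.25·(LQ²/(gh_f))^4.75 + ν·Q^9.4·(L/(gh_f))^5.2]^0.04
LQ²/(gh_f) = 0.7010; L/(gh_f) = 4.190
Term 1 = ε^1.25·(…)^4.75 = 8.36×10^-7; Term 2 = ν·Q^9.4·(…)^5.2 = 4.47×10^-7
D = 0.66·(8.36×10^-7 + 4.47×10^-7)^0.04 = 0.3836 m = 384 mm
Check: V = 3.54 m/s, Re = 1.17×10^6, f = 0.01389, h_f = 24.0 m ≈ 25.3 m ✓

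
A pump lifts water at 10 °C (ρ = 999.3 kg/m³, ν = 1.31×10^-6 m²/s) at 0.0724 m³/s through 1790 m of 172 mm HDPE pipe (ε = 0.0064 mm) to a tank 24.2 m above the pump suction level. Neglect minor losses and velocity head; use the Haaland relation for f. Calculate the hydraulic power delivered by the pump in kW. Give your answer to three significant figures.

P_hyd ≈ 68.1 kW

V = 4Q/(πD²) = 3.116 m/s; Re = 4.09×10^5; ε/D = 3.72×10^-5; f = 0.01394
h_f = f(L/D)V²/2g = 71.79 m
Total head H = z + h_f = 24.2 + 71.79 = 95.99 m
P_hyd = ρgQH = 999.3·9.81·0.0724·95.99 = 68.13 kW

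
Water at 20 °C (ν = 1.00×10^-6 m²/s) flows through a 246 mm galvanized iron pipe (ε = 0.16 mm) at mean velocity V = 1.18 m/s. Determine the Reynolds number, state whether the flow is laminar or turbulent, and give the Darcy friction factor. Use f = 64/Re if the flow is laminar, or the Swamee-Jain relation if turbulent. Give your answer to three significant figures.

Re ≈ 2.90×10^5; turbulent; f ≈ 0.0192

Re = VD/ν = 1.180·0.246/1.00×10^-6 = 2.90×10^5
Re > 4000 → turbulent; ε/D = 6.50×10^-4
Swamee-Jain: f = 0.01918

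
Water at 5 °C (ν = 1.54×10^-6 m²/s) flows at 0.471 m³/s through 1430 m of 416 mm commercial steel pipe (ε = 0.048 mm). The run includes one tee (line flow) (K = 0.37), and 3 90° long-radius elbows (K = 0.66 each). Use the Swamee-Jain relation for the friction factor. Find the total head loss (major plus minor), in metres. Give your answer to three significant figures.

V = 4Q/(πD²) = 3.465 m/s; V²/2g = 0.6121 m
Re = 9.36×10^5, ε/D = 1.15×10^-4 → f = 0.01380 (Swamee-Jain)
Major: h_f = f(L/D)·V²/2g = 0.01380·3438·0.6121 = 29.04 m
Minor: ΣK = 2.35; h_m = ΣK·V²/2g = 1.438 m
Total H_L = 29.04 + 1.438 = 30.47 m

H_L ≈ 30.5 m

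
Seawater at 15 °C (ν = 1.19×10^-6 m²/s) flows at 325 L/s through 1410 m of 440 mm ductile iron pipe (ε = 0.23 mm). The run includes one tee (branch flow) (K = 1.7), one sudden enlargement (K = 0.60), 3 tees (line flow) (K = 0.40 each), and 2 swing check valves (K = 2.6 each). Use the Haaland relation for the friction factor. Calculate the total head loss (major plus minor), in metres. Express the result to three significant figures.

H_L ≈ 15.0 m

V = 4Q/(πD²) = 2.137 m/s; V²/2g = 0.2329 m
Re = 7.90×10^5, ε/D = 5.23×10^-4 → f = 0.01743 (Haaland)
Major: h_f = f(L/D)·V²/2g = 0.01743·3205·0.2329 = 13.01 m
Minor: ΣK = 8.70; h_m = ΣK·V²/2g = 2.026 m
Total H_L = 13.01 + 2.026 = 15.03 m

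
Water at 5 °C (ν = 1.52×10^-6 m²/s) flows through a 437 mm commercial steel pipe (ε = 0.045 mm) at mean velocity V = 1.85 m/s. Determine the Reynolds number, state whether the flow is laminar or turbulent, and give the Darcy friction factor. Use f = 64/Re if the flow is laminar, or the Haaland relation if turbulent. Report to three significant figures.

Re = VD/ν = 1.850·0.437/1.52×10^-6 = 5.32×10^5
Re > 4000 → turbulent; ε/D = 1.03×10^-4
Haaland: f = 0.01420

Re ≈ 5.32×10^5; turbulent; f ≈ 0.0142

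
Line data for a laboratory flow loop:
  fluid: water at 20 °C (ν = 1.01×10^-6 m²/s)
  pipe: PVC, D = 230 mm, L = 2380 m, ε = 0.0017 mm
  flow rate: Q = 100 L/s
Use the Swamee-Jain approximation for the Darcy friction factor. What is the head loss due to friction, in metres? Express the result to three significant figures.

h_f ≈ 39.7 m

V = 4Q/(πD²) = 4·0.100/(π·0.230²) = 2.407 m/s
Re = VD/ν = 2.407·0.230/1.01×10^-6 = 5.48×10^5 → turbulent
ε/D = 0.0017/230 = 7.39×10^-6
Swamee-Jain: f = 0.01300
h_f = f(L/D)V²/(2g) = 0.01300·(2380/0.230)·2.407²/(2·9.81) = 39.73 m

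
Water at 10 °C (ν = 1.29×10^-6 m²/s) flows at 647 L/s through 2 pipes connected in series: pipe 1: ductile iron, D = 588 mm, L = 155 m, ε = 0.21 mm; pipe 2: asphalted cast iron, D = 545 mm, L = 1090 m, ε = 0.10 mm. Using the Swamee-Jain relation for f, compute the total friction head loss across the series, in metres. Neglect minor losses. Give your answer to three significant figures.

H ≈ 12.6 m

Pipe 1: V = 2.383 m/s, Re = 1.09×10^6, ε/D = 3.57×10^-4, f = 0.01619, h_1 = f(L/D)V²/2g = 1.235 m
Pipe 2: V = 2.773 m/s, Re = 1.17×10^6, ε/D = 1.83×10^-4, f = 0.01446, h_2 = f(L/D)V²/2g = 11.33 m
Series → Q common, losses add: H = Σh = 12.57 m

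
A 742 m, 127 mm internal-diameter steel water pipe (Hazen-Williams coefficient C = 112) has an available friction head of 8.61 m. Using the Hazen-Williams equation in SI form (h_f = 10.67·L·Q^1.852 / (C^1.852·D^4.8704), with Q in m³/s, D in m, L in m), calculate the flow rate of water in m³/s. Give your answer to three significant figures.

Rearranging: Q = [h_f·C^1.852·D^4.8704 / (10.67·L)]^(1/1.852)
Q = [8.61·112^1.852·0.127^4.8704 / (10.67·742)]^0.540 = 0.01237 m³/s

Q ≈ 0.0124 m³/s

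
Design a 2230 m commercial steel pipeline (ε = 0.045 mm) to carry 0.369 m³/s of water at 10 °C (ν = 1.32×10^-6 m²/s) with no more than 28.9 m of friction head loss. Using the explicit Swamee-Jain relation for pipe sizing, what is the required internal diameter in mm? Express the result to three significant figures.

D ≈ 417 mm

Swamee-Jain (Type III): D = 0.66·[ε^1.25·(LQ²/(gh_f))^4.75 + ν·Q^9.4·(L/(gh_f))^5.2]^0.04
LQ²/(gh_f) = 1.071; L/(gh_f) = 7.866
Term 1 = ε^1.25·(…)^4.75 = 5.11×10^-6; Term 2 = ν·Q^9.4·(…)^5.2 = 5.11×10^-6
D = 0.66·(5.11×10^-6 + 5.11×10^-6)^0.04 = 0.4168 m = 417 mm
Check: V = 2.70 m/s, Re = 8.54×10^5, f = 0.01380, h_f = 27.5 m ≈ 28.9 m ✓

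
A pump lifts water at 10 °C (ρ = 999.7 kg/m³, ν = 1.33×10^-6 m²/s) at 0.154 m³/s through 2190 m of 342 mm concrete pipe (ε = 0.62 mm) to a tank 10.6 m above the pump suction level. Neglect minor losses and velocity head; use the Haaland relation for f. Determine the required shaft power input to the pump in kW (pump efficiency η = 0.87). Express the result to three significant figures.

P_shaft ≈ 55.4 kW

V = 4Q/(πD²) = 1.676 m/s; Re = 4.31×10^5; ε/D = 0.00181; f = 0.02327
h_f = f(L/D)V²/2g = 21.34 m
Total head H = z + h_f = 10.6 + 21.34 = 31.94 m
P_hyd = ρgQH = 999.7·9.81·0.154·31.94 = 48.24 kW
P_shaft = P_hyd/η = 48.24/0.87 = 55.45 kW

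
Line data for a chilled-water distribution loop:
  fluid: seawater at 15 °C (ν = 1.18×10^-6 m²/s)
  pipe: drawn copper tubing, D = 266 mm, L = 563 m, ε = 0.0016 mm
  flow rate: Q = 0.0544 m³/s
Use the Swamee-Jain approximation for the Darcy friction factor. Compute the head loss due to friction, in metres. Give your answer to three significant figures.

V = 4Q/(πD²) = 4·0.0544/(π·0.266²) = 0.9789 m/s
Re = VD/ν = 0.9789·0.266/1.18×10^-6 = 2.21×10^5 → turbulent
ε/D = 0.0016/266 = 6.02×10^-6
Swamee-Jain: f = 0.01530
h_f = f(L/D)V²/(2g) = 0.01530·(563/0.266)·0.9789²/(2·9.81) = 1.581 m

h_f ≈ 1.58 m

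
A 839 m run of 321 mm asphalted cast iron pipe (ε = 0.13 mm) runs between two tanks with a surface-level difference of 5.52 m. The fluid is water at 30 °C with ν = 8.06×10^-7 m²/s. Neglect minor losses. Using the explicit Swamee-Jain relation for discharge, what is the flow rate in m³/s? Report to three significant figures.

Q ≈ 0.127 m³/s

Swamee-Jain (Type II): Q = -0.965·√(gD⁵h_f/L)·ln[ε/(3.7D) + √(3.17ν²L/(gD³h_f))]
√(gD⁵h_f/L) = √(9.81·0.321⁵·5.52/839) = 0.01483
ε/(3.7D) = 1.09×10^-4; √(3.17ν²L/(gD³h_f)) = 3.11×10^-5
Q = -0.965·0.01483·ln(1.405×10^-4) = 0.1270 m³/s
Check: V = 1.57 m/s, Re = 6.25×10^5, f = 0.01695, h_f = 5.56 m ≈ 5.52 m ✓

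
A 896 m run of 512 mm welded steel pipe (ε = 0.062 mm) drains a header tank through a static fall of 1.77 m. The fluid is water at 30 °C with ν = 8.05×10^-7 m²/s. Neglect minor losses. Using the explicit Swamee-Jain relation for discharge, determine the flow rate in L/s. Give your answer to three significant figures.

Swamee-Jain (Type II): Q = -0.965·√(gD⁵h_f/L)·ln[ε/(3.7D) + √(3.17ν²L/(gD³h_f))]
√(gD⁵h_f/L) = √(9.81·0.512⁵·1.77/896) = 0.02611
ε/(3.7D) = 3.27×10^-5; √(3.17ν²L/(gD³h_f)) = 2.81×10^-5
Q = -0.965·0.02611·ln(6.083×10^-5) = 0.2446 m³/s
Check: V = 1.19 m/s, Re = 7.56×10^5, f = 0.01413, h_f = 1.78 m ≈ 1.77 m ✓

Q ≈ 245 L/s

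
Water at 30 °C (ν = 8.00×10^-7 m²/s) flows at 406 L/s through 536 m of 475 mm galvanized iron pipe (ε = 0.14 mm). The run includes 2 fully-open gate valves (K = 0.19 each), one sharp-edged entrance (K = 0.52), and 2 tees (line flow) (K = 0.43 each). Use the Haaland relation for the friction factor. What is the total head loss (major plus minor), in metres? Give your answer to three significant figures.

V = 4Q/(πD²) = 2.291 m/s; V²/2g = 0.2675 m
Re = 1.36×10^6, ε/D = 2.95×10^-4 → f = 0.01539 (Haaland)
Major: h_f = f(L/D)·V²/2g = 0.01539·1128·0.2675 = 4.647 m
Minor: ΣK = 1.76; h_m = ΣK·V²/2g = 0.4709 m
Total H_L = 4.647 + 0.4709 = 5.118 m

H_L ≈ 5.12 m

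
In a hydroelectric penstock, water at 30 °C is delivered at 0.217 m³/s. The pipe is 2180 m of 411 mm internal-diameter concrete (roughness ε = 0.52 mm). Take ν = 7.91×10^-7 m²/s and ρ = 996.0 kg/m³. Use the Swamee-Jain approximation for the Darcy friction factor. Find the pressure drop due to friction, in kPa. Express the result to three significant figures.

Δp ≈ 150 kPa

V = 4Q/(πD²) = 4·0.217/(π·0.411²) = 1.636 m/s
Re = VD/ν = 1.636·0.411/7.91×10^-7 = 8.50×10^5 → turbulent
ε/D = 0.52/411 = 0.00127
Swamee-Jain: f = 0.02120
h_f = f(L/D)V²/(2g) = 0.02120·(2180/0.411)·1.636²/(2·9.81) = 15.34 m
Δp = ρg·h_f = 996.0·9.81·15.34 = 149.8 kPa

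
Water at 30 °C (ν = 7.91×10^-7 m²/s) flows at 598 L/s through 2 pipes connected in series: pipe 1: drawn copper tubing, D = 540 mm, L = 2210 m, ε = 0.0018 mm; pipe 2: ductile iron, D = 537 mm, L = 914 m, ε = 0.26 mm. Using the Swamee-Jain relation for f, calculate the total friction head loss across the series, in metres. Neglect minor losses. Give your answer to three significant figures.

Pipe 1: V = 2.611 m/s, Re = 1.78×10^6, ε/D = 3.33×10^-6, f = 0.01068, h_1 = f(L/D)V²/2g = 15.18 m
Pipe 2: V = 2.640 m/s, Re = 1.79×10^6, ε/D = 4.84×10^-4, f = 0.01695, h_2 = f(L/D)V²/2g = 10.25 m
Series → Q common, losses add: H = Σh = 25.43 m

H ≈ 25.4 m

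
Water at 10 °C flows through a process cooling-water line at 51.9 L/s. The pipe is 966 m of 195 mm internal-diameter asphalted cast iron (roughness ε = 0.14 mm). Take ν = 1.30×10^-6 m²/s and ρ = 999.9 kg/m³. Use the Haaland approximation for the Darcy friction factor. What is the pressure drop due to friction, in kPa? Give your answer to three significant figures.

V = 4Q/(πD²) = 4·0.0519/(π·0.195²) = 1.738 m/s
Re = VD/ν = 1.738·0.195/1.30×10^-6 = 2.61×10^5 → turbulent
ε/D = 0.14/195 = 7.18×10^-4
Haaland: f = 0.01938
h_f = f(L/D)V²/(2g) = 0.01938·(966/0.195)·1.738²/(2·9.81) = 14.78 m
Δp = ρg·h_f = 999.9·9.81·14.78 = 145.0 kPa

Δp ≈ 145 kPa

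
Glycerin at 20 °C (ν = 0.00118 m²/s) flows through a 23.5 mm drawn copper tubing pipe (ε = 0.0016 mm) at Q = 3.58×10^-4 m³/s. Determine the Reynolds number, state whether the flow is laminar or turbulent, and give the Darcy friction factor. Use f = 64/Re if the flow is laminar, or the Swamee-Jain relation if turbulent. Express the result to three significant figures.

V = 4Q/(πD²) = 0.8254 m/s
Re = VD/ν = 0.8254·0.0235/0.00118 = 16.4
Re < 2300 → laminar → f = 64/Re = 3.893

Re ≈ 16.4; laminar; f = 64/Re ≈ 3.89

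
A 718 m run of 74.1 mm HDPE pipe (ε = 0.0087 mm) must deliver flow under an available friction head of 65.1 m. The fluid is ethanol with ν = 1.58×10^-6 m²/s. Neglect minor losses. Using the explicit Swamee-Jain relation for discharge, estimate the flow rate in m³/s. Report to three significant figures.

Swamee-Jain (Type II): Q = -0.965·√(gD⁵h_f/L)·ln[ε/(3.7D) + √(3.17ν²L/(gD³h_f))]
√(gD⁵h_f/L) = √(9.81·0.0741⁵·65.1/718) = 0.001410
ε/(3.7D) = 3.17×10^-5; √(3.17ν²L/(gD³h_f)) = 1.48×10^-4
Q = -0.965·0.001410·ln(1.796×10^-4) = 0.01173 m³/s
Check: V = 2.72 m/s, Re = 1.28×10^5, f = 0.01777, h_f = 65.0 m ≈ 65.1 m ✓

Q ≈ 0.0117 m³/s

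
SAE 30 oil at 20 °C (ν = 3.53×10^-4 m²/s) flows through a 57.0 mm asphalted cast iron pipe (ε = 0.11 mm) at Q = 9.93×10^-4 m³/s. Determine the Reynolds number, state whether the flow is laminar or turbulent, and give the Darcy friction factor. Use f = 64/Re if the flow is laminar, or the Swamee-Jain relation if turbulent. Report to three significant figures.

V = 4Q/(πD²) = 0.3891 m/s
Re = VD/ν = 0.3891·0.0570/3.53×10^-4 = 62.8
Re < 2300 → laminar → f = 64/Re = 1.019

Re ≈ 62.8; laminar; f = 64/Re ≈ 1.02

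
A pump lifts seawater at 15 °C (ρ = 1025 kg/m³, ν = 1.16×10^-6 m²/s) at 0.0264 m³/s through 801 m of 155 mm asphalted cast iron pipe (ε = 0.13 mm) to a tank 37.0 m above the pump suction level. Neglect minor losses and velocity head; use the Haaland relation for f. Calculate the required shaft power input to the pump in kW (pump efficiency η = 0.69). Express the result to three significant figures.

V = 4Q/(πD²) = 1.399 m/s; Re = 1.87×10^5; ε/D = 8.39×10^-4; f = 0.02033
h_f = f(L/D)V²/2g = 10.48 m
Total head H = z + h_f = 37.0 + 10.48 = 47.48 m
P_hyd = ρgQH = 1025·9.81·0.0264·47.48 = 12.60 kW
P_shaft = P_hyd/η = 12.60/0.69 = 18.27 kW

P_shaft ≈ 18.3 kW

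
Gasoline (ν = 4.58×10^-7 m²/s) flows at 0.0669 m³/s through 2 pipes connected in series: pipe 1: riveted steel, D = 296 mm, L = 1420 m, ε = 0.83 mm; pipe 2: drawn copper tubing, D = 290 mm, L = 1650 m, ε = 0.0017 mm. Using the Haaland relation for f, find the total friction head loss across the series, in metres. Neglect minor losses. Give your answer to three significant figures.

H ≈ 9.73 m

Pipe 1: V = 0.9722 m/s, Re = 6.28×10^5, ε/D = 0.00280, f = 0.02593, h_1 = f(L/D)V²/2g = 5.993 m
Pipe 2: V = 1.013 m/s, Re = 6.41×10^5, ε/D = 5.86×10^-6, f = 0.01258, h_2 = f(L/D)V²/2g = 3.742 m
Series → Q common, losses add: H = Σh = 9.734 m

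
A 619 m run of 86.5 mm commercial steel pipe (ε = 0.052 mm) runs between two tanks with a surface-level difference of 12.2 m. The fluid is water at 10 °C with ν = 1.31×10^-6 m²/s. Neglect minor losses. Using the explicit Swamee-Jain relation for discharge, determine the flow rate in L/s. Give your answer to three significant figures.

Q ≈ 7.38 L/s

Swamee-Jain (Type II): Q = -0.965·√(gD⁵h_f/L)·ln[ε/(3.7D) + √(3.17ν²L/(gD³h_f))]
√(gD⁵h_f/L) = √(9.81·0.0865⁵·12.2/619) = 9.676×10^-4
ε/(3.7D) = 1.62×10^-4; √(3.17ν²L/(gD³h_f)) = 2.09×10^-4
Q = -0.965·9.676×10^-4·ln(3.710×10^-4) = 0.007376 m³/s
Check: V = 1.26 m/s, Re = 8.29×10^4, f = 0.02133, h_f = 12.3 m ≈ 12.2 m ✓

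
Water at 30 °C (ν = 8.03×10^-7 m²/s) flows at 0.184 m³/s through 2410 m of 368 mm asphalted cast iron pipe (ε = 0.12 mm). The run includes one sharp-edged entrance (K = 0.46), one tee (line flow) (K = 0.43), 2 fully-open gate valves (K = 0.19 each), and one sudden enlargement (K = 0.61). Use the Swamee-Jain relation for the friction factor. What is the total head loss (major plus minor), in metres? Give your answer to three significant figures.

H_L ≈ 16.4 m

V = 4Q/(πD²) = 1.730 m/s; V²/2g = 0.1525 m
Re = 7.93×10^5, ε/D = 3.26×10^-4 → f = 0.01615 (Swamee-Jain)
Major: h_f = f(L/D)·V²/2g = 0.01615·6549·0.1525 = 16.13 m
Minor: ΣK = 1.88; h_m = ΣK·V²/2g = 0.2868 m
Total H_L = 16.13 + 0.2868 = 16.42 m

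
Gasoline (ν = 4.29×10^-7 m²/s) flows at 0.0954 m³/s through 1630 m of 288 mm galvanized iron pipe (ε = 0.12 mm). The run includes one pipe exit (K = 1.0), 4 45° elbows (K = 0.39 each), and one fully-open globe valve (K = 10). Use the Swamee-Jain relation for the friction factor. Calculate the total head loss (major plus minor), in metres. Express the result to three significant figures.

V = 4Q/(πD²) = 1.464 m/s; V²/2g = 0.1093 m
Re = 9.83×10^5, ε/D = 4.17×10^-4 → f = 0.01672 (Swamee-Jain)
Major: h_f = f(L/D)·V²/2g = 0.01672·5660·0.1093 = 10.34 m
Minor: ΣK = 12.6; h_m = ΣK·V²/2g = 1.373 m
Total H_L = 10.34 + 1.373 = 11.72 m

H_L ≈ 11.7 m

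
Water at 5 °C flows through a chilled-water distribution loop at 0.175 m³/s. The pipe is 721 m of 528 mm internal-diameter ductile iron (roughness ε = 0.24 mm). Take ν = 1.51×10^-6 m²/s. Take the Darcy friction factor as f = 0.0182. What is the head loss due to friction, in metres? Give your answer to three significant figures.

V = 4Q/(πD²) = 4·0.175/(π·0.528²) = 0.7992 m/s
h_f = f(L/D)V²/(2g) = 0.01820·(721/0.528)·0.7992²/(2·9.81) = 0.8092 m

h_f ≈ 0.809 m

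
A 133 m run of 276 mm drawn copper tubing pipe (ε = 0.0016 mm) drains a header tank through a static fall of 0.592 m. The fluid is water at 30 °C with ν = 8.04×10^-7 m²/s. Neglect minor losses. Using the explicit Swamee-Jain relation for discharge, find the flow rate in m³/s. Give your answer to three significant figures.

Swamee-Jain (Type II): Q = -0.965·√(gD⁵h_f/L)·ln[ε/(3.7D) + √(3.17ν²L/(gD³h_f))]
√(gD⁵h_f/L) = √(9.81·0.276⁵·0.592/133) = 0.008363
ε/(3.7D) = 1.57×10^-6; √(3.17ν²L/(gD³h_f)) = 4.72×10^-5
Q = -0.965·0.008363·ln(4.881×10^-5) = 0.08011 m³/s
Check: V = 1.34 m/s, Re = 4.60×10^5, f = 0.01338, h_f = 0.589 m ≈ 0.592 m ✓

Q ≈ 0.0801 m³/s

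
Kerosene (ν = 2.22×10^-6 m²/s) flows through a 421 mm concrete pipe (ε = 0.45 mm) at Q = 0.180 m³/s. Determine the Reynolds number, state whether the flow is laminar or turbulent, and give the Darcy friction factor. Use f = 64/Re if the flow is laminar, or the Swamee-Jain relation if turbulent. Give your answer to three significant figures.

Re ≈ 2.45×10^5; turbulent; f ≈ 0.0212

V = 4Q/(πD²) = 1.293 m/s
Re = VD/ν = 1.293·0.421/2.22×10^-6 = 2.45×10^5
Re > 4000 → turbulent; ε/D = 0.00107
Swamee-Jain: f = 0.02123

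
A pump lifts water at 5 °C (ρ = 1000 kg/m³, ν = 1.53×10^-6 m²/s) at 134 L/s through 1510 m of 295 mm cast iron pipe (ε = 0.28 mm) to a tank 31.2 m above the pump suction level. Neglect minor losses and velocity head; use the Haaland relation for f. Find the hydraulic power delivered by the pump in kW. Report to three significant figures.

P_hyd ≈ 67.6 kW

V = 4Q/(πD²) = 1.961 m/s; Re = 3.78×10^5; ε/D = 9.49×10^-4; f = 0.02013
h_f = f(L/D)V²/2g = 20.19 m
Total head H = z + h_f = 31.2 + 20.19 = 51.39 m
P_hyd = ρgQH = 1000·9.81·0.134·51.39 = 67.55 kW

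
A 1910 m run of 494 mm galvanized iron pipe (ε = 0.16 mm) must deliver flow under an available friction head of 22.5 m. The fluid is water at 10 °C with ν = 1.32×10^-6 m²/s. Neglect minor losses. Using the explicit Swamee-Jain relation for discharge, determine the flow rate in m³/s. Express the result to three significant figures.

Q ≈ 0.514 m³/s

Swamee-Jain (Type II): Q = -0.965·√(gD⁵h_f/L)·ln[ε/(3.7D) + √(3.17ν²L/(gD³h_f))]
√(gD⁵h_f/L) = √(9.81·0.494⁵·22.5/1910) = 0.05831
ε/(3.7D) = 8.75×10^-5; √(3.17ν²L/(gD³h_f)) = 1.99×10^-5
Q = -0.965·0.05831·ln(1.074×10^-4) = 0.5142 m³/s
Check: V = 2.68 m/s, Re = 1.00×10^6, f = 0.01596, h_f = 22.6 m ≈ 22.5 m ✓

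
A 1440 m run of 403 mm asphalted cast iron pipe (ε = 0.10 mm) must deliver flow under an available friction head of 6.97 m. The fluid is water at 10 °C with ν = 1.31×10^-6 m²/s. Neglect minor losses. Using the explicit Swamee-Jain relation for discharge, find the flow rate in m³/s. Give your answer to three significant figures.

Q ≈ 0.198 m³/s

Swamee-Jain (Type II): Q = -0.965·√(gD⁵h_f/L)·ln[ε/(3.7D) + √(3.17ν²L/(gD³h_f))]
√(gD⁵h_f/L) = √(9.81·0.403⁵·6.97/1440) = 0.02247
ε/(3.7D) = 6.71×10^-5; √(3.17ν²L/(gD³h_f)) = 4.18×10^-5
Q = -0.965·0.02247·ln(1.089×10^-4) = 0.1978 m³/s
Check: V = 1.55 m/s, Re = 4.77×10^5, f = 0.01600, h_f = 7.01 m ≈ 6.97 m ✓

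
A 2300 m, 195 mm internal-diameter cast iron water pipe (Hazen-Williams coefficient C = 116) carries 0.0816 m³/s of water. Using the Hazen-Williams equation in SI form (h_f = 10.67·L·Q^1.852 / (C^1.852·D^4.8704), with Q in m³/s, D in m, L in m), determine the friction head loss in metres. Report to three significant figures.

h_f = 10.67·2300·0.0816^1.852 / (116^1.852·0.195^4.8704) = 102.0 m

h_f ≈ 102 m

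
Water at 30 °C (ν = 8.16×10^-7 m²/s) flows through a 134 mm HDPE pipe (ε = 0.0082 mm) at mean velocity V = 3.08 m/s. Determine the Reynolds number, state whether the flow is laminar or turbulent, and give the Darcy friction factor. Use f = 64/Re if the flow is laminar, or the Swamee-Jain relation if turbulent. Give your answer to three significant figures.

Re = VD/ν = 3.080·0.134/8.16×10^-7 = 5.06×10^5
Re > 4000 → turbulent; ε/D = 6.12×10^-5
Swamee-Jain: f = 0.01397

Re ≈ 5.06×10^5; turbulent; f ≈ 0.0140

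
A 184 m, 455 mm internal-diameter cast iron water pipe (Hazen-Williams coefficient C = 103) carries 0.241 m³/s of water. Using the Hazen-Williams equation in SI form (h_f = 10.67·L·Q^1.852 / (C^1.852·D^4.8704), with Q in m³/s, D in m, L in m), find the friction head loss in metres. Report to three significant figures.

h_f ≈ 1.22 m

h_f = 10.67·184·0.241^1.852 / (103^1.852·0.455^4.8704) = 1.220 m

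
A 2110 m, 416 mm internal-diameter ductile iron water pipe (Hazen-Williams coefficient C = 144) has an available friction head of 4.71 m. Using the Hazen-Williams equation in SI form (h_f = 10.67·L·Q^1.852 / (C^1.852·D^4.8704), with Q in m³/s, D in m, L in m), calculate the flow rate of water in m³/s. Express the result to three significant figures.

Q ≈ 0.148 m³/s

Rearranging: Q = [h_f·C^1.852·D^4.8704 / (10.67·L)]^(1/1.852)
Q = [4.71·144^1.852·0.416^4.8704 / (10.67·2110)]^0.540 = 0.1479 m³/s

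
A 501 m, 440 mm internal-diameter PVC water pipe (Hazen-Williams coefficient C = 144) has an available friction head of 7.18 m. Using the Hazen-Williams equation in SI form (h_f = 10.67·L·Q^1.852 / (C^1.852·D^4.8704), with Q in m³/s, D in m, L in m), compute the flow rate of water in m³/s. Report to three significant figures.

Rearranging: Q = [h_f·C^1.852·D^4.8704 / (10.67·L)]^(1/1.852)
Q = [7.18·144^1.852·0.440^4.8704 / (10.67·501)]^0.540 = 0.4678 m³/s

Q ≈ 0.468 m³/s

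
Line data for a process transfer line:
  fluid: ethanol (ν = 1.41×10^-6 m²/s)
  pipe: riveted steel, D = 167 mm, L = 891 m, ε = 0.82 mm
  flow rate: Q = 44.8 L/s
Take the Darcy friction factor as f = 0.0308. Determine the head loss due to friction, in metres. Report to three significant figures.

V = 4Q/(πD²) = 4·0.0448/(π·0.167²) = 2.045 m/s
h_f = f(L/D)V²/(2g) = 0.03080·(891/0.167)·2.045²/(2·9.81) = 35.04 m

h_f ≈ 35.0 m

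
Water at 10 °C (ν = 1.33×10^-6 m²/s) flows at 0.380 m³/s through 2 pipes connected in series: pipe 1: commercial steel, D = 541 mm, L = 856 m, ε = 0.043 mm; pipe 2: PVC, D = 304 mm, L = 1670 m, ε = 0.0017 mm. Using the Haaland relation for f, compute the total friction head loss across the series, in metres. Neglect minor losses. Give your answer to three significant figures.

H ≈ 90.1 m

Pipe 1: V = 1.653 m/s, Re = 6.72×10^5, ε/D = 7.95×10^-5, f = 0.01355, h_1 = f(L/D)V²/2g = 2.985 m
Pipe 2: V = 5.235 m/s, Re = 1.20×10^6, ε/D = 5.59×10^-6, f = 0.01135, h_2 = f(L/D)V²/2g = 87.13 m
Series → Q common, losses add: H = Σh = 90.12 m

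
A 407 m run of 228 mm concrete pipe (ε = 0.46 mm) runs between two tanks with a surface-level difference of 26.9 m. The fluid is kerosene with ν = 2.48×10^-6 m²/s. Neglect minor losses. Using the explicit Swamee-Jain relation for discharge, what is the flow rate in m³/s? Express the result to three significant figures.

Swamee-Jain (Type II): Q = -0.965·√(gD⁵h_f/L)·ln[ε/(3.7D) + √(3.17ν²L/(gD³h_f))]
√(gD⁵h_f/L) = √(9.81·0.228⁵·26.9/407) = 0.01999
ε/(3.7D) = 5.45×10^-4; √(3.17ν²L/(gD³h_f)) = 5.04×10^-5
Q = -0.965·0.01999·ln(5.957×10^-4) = 0.1432 m³/s
Check: V = 3.51 m/s, Re = 3.23×10^5, f = 0.02418, h_f = 27.1 m ≈ 26.9 m ✓

Q ≈ 0.143 m³/s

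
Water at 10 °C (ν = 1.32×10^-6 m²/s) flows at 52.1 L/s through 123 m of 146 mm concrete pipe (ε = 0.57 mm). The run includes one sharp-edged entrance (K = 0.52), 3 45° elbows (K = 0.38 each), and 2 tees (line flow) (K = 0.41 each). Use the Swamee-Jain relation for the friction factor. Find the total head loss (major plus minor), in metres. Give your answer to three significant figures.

H_L ≈ 13.1 m

V = 4Q/(πD²) = 3.112 m/s; V²/2g = 0.4936 m
Re = 3.44×10^5, ε/D = 0.00390 → f = 0.02867 (Swamee-Jain)
Major: h_f = f(L/D)·V²/2g = 0.02867·842.5·0.4936 = 11.92 m
Minor: ΣK = 2.48; h_m = ΣK·V²/2g = 1.224 m
Total H_L = 11.92 + 1.224 = 13.15 m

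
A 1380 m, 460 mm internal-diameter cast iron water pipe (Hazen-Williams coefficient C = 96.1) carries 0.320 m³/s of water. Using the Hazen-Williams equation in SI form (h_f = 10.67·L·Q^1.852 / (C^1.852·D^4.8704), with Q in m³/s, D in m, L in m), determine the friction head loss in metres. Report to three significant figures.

h_f ≈ 16.7 m

h_f = 10.67·1380·0.320^1.852 / (96.1^1.852·0.460^4.8704) = 16.68 m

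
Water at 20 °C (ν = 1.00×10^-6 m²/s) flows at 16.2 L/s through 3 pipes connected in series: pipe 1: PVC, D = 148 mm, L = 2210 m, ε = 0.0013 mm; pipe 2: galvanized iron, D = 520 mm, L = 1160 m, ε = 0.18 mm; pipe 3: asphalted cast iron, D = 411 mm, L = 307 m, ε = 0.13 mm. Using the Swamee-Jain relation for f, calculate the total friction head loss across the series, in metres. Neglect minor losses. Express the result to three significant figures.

H ≈ 11.3 m

Pipe 1: V = 0.9417 m/s, Re = 1.39×10^5, ε/D = 8.78×10^-6, f = 0.01675, h_1 = f(L/D)V²/2g = 11.31 m
Pipe 2: V = 0.07628 m/s, Re = 3.97×10^4, ε/D = 3.46×10^-4, f = 0.02307, h_2 = f(L/D)V²/2g = 0.01526 m
Pipe 3: V = 0.1221 m/s, Re = 5.02×10^4, ε/D = 3.16×10^-4, f = 0.02197, h_3 = f(L/D)V²/2g = 0.01247 m
Series → Q common, losses add: H = Σh = 11.33 m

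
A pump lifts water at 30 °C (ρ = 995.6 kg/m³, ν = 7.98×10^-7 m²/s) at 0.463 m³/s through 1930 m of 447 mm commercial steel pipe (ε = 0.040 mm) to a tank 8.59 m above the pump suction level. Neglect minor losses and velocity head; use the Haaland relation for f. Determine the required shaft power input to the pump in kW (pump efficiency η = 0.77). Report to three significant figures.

V = 4Q/(πD²) = 2.950 m/s; Re = 1.65×10^6; ε/D = 8.95×10^-5; f = 0.01269
h_f = f(L/D)V²/2g = 24.30 m
Total head H = z + h_f = 8.59 + 24.30 = 32.89 m
P_hyd = ρgQH = 995.6·9.81·0.463·32.89 = 148.7 kW
P_shaft = P_hyd/η = 148.7/0.77 = 193.2 kW

P_shaft ≈ 193 kW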